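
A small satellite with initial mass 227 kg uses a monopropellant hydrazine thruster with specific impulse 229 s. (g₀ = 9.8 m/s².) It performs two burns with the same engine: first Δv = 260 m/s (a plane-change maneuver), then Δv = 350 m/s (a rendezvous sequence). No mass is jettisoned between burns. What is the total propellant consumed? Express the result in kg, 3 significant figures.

v_e = Isp · g₀ = 229 × 9.8 = 2244.2 m/s.
After the first burn: m = 227 × exp(−260/2244.2) = 227 × 0.89061 = 202.168 kg.
After the second burn: m = 202.168 × exp(−350/2244.2) = 202.168 × 0.85560 = 172.975 kg.
Total propellant = m₀ − m_final = 227 − 172.975 = 54.025 kg.

total propellant consumed ≈ 54.0 kg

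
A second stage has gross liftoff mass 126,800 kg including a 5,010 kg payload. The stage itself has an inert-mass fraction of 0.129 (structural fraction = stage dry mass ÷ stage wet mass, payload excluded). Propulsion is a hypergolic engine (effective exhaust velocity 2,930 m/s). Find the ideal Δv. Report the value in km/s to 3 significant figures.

Δv ≈ 5.31 km/s

Stage wet mass = m₀ − payload = 126,800 − 5,010 = 121,790 kg.
Stage dry mass = ε × stage wet mass = 0.129 × 121,790 = 15,710.9 kg.
Burnout mass m_f = stage dry + payload = 15,710.9 + 5,010 = 20,720.9 kg.
Using Δv = v_e ln(m₀/m_f): Δv = v_e · ln(126,800/20,720.9) = 2930.0 × ln(6.119) = 2930.0 × 1.8115 ≈ 5308 m/s.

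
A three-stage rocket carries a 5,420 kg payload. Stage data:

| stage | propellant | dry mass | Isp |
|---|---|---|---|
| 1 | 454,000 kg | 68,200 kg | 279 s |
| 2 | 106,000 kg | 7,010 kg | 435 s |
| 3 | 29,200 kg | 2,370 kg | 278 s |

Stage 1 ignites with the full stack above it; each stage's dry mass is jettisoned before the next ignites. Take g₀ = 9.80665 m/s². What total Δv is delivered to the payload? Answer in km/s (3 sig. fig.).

Δv ≈ 12.6 km/s

Ignition mass of stage 1 = 454,000+68,200 + 106,000+7,010 + 29,200+2,370 + 5,420 = 672,200 kg.
Stage 1: m₀ = 672,200 kg, m_f = 672,200 − 454,000 = 218,200 kg; Δv = 279×9.80665×ln(3.081) = 2736.1×1.1251 ≈ 3078 m/s.
Stage 2: m₀ = 150,000 kg, m_f = 150,000 − 106,000 = 44,000 kg; Δv = 435×9.80665×ln(3.409) = 4265.9×1.2264 ≈ 5232 m/s.
Stage 3: m₀ = 36,990 kg, m_f = 36,990 − 29,200 = 7,790 kg; Δv = 278×9.80665×ln(4.748) = 2726.2×1.5578 ≈ 4247 m/s.
Total Δv = 3078 + 5232 + 4247 = 12557 m/s.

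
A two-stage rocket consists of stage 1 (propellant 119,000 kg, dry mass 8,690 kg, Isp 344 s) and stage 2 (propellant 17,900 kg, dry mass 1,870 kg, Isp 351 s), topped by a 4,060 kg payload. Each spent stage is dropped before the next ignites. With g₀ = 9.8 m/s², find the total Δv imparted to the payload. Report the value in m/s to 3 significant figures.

Δv ≈ 9970 m/s

Ignition mass of stage 1 = 119,000+8,690 + 17,900+1,870 + 4,060 = 151,520 kg.
Stage 1: m₀ = 151,520 kg, m_f = 151,520 − 119,000 = 32,520 kg; Δv = 344×9.8×ln(4.659) = 3371.2×1.5389 ≈ 5188 m/s.
Stage 2: m₀ = 23,830 kg, m_f = 23,830 − 17,900 = 5,930 kg; Δv = 351×9.8×ln(4.019) = 3439.8×1.3909 ≈ 4784 m/s.
Total Δv = 5188 + 4784 = 9972 m/s.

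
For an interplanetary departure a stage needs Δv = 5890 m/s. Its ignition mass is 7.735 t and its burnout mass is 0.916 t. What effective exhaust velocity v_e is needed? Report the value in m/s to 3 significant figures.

v_e ≈ 2760 m/s

ln(m₀/m_f) = ln(7735/916) = ln(8.444) = 2.1335.
By the Tsiolkovsky rocket equation, v_e = Δv / ln(m₀/m_f) = 5890 / 2.1335 = 2760.7 m/s.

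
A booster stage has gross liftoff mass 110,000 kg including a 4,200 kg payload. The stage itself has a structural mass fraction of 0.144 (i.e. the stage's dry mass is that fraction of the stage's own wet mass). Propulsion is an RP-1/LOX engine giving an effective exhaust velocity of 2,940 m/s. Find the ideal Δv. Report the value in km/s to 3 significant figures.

Δv ≈ 5.10 km/s

Stage wet mass = m₀ − payload = 110,000 − 4,200 = 105,800 kg.
Stage dry mass = ε × stage wet mass = 0.144 × 105,800 = 15,235.2 kg.
Burnout mass m_f = stage dry + payload = 15,235.2 + 4,200 = 19,435.2 kg.
Δv = v_e · ln(110,000/19,435.2) = 2940.0 × ln(5.66) = 2940.0 × 1.7334 ≈ 5096 m/s.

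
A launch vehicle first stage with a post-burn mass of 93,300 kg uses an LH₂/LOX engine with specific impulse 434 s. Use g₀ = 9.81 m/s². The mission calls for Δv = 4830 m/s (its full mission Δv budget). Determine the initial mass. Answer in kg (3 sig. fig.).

v_e = Isp · g₀ = 434 × 9.81 = 4257.5 m/s.
From the ideal rocket equation, m₀/m_f = exp(Δv / v_e) = exp(4830 / 4257.5) = exp(1.1345) = 3.1095.
m₀ = m_f × 3.1095 = 93,300 × 3.1095 = 290,116 kg.

initial mass ≈ 290000 kg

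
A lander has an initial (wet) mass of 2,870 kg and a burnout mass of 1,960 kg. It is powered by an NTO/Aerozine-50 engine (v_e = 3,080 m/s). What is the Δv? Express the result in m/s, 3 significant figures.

Δv ≈ 1170 m/s

Δv = v_e · ln(m₀/m_f) = 3080.0 × ln(1.464) = 3080.0 × 0.3814 ≈ 1174.6 m/s.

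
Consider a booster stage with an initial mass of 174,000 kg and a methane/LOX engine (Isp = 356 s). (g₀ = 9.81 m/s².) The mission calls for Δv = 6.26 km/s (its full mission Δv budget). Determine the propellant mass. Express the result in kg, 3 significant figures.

propellant mass ≈ 145000 kg

v_e = Isp · g₀ = 356 × 9.81 = 3492.4 m/s.
Using Δv = v_e ln(m₀/m_f): m₀/m_f = exp(Δv / v_e) = exp(6260 / 3492.4) = exp(1.7925) = 6.0043.
m_f = 174,000 / 6.0043 = 28,979.2 kg, so propellant = m₀ − m_f = 174,000 − 28,979.2 = 145,020.8 kg.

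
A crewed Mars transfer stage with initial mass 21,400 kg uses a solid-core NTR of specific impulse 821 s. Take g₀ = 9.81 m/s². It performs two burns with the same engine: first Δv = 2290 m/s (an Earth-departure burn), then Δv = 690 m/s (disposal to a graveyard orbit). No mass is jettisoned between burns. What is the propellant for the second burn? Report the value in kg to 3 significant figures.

propellant for the second burn ≈ 1320 kg

v_e = Isp · g₀ = 821 × 9.81 = 8054.0 m/s.
After the first burn: m = 21400 × exp(−2290/8054.0) = 21400 × 0.75252 = 16,103.9 kg.
After the second burn: m = 16,103.9 × exp(−690/8054.0) = 16,103.9 × 0.91790 = 14,781.8 kg.
Second-burn propellant = 16,103.9 − 14,781.8 = 1,322.1 kg.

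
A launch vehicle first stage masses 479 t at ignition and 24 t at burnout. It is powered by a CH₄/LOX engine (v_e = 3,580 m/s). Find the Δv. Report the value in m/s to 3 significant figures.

Δv = v_e · ln(m₀/m_f) = 3580.0 × ln(19.96) = 3580.0 × 2.9936 ≈ 10717.3 m/s.

Δv ≈ 10700 m/s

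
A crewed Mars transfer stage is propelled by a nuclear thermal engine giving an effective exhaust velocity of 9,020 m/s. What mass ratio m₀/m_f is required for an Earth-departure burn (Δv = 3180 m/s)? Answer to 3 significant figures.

m₀/m_f = exp(Δv / v_e) = exp(3180 / 9020.0) = exp(0.3525) = 1.4227.

mass ratio ≈ 1.42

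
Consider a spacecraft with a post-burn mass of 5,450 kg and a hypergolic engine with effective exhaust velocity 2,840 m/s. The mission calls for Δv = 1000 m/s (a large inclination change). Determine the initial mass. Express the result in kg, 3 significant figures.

m₀/m_f = exp(Δv / v_e) = exp(1000 / 2840.0) = exp(0.3521) = 1.4221.
m₀ = m_f × 1.4221 = 5,450 × 1.4221 = 7,750.45 kg.

initial mass ≈ 7750 kg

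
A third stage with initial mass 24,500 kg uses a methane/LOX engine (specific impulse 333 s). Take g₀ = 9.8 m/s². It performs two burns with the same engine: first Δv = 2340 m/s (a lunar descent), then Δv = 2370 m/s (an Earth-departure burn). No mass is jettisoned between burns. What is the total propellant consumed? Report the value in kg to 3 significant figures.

v_e = Isp · g₀ = 333 × 9.8 = 3263.4 m/s.
After the first burn: m = 24500 × exp(−2340/3263.4) = 24500 × 0.48819 = 11,960.7 kg.
After the second burn: m = 11,960.7 × exp(−2370/3263.4) = 11,960.7 × 0.48373 = 5,785.75 kg.
Total propellant = m₀ − m_final = 24500 − 5,785.75 = 18,714.25 kg.

total propellant consumed ≈ 18700 kg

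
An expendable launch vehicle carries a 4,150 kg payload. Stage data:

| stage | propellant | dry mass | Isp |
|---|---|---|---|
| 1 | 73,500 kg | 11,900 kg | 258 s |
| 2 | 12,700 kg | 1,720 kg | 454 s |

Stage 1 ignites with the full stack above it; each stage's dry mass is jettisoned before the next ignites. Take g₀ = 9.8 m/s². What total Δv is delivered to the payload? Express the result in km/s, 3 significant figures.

Δv ≈ 8.23 km/s

Ignition mass of stage 1 = 73,500+11,900 + 12,700+1,720 + 4,150 = 103,970 kg.
Stage 1: m₀ = 103,970 kg, m_f = 103,970 − 73,500 = 30,470 kg; Δv = 258×9.8×ln(3.412) = 2528.4×1.2274 ≈ 3103 m/s.
Stage 2: m₀ = 18,570 kg, m_f = 18,570 − 12,700 = 5,870 kg; Δv = 454×9.8×ln(3.164) = 4449.2×1.1517 ≈ 5124 m/s.
Total Δv = 3103 + 5124 = 8227 m/s.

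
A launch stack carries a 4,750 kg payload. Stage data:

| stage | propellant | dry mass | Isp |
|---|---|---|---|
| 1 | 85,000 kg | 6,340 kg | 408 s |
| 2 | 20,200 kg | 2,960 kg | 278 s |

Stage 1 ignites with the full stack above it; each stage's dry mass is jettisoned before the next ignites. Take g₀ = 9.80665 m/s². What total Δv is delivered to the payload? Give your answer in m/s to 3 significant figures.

Ignition mass of stage 1 = 85,000+6,340 + 20,200+2,960 + 4,750 = 119,250 kg.
Stage 1: m₀ = 119,250 kg, m_f = 119,250 − 85,000 = 34,250 kg; Δv = 408×9.80665×ln(3.482) = 4001.1×1.2475 ≈ 4992 m/s.
Stage 2: m₀ = 27,910 kg, m_f = 27,910 − 20,200 = 7,710 kg; Δv = 278×9.80665×ln(3.62) = 2726.2×1.2865 ≈ 3507 m/s.
Total Δv = 4992 + 3507 = 8499 m/s.

Δv ≈ 8500 m/s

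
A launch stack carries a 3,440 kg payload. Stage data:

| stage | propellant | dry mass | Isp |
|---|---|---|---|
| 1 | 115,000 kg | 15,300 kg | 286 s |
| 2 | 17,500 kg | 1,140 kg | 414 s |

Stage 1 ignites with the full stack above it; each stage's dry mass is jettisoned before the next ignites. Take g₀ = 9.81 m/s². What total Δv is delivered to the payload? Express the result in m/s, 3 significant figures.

Ignition mass of stage 1 = 115,000+15,300 + 17,500+1,140 + 3,440 = 152,380 kg.
Stage 1: m₀ = 152,380 kg, m_f = 152,380 − 115,000 = 37,380 kg; Δv = 286×9.81×ln(4.077) = 2805.7×1.4052 ≈ 3943 m/s.
Stage 2: m₀ = 22,080 kg, m_f = 22,080 − 17,500 = 4,580 kg; Δv = 414×9.81×ln(4.821) = 4061.3×1.5730 ≈ 6388 m/s.
Total Δv = 3943 + 6388 = 10331 m/s.

Δv ≈ 10300 m/s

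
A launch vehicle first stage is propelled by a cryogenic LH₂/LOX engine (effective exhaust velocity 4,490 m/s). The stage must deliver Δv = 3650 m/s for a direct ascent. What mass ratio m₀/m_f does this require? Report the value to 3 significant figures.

m₀/m_f = exp(Δv / v_e) = exp(3650 / 4490.0) = exp(0.8129) = 2.2545.

mass ratio ≈ 2.25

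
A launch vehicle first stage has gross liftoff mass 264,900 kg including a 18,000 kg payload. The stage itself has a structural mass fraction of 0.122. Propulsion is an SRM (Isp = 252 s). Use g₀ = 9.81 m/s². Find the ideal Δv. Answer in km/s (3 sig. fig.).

Δv ≈ 4.22 km/s

Stage wet mass = m₀ − payload = 264,900 − 18,000 = 246,900 kg.
Stage dry mass = ε × stage wet mass = 0.122 × 246,900 = 30,121.8 kg.
Burnout mass m_f = stage dry + payload = 30,121.8 + 18,000 = 48,121.8 kg.
v_e = Isp · g₀ = 252 × 9.81 = 2472.1 m/s.
Δv = v_e · ln(264,900/48,121.8) = 2472.1 × ln(5.505) = 2472.1 × 1.7056 ≈ 4216 m/s.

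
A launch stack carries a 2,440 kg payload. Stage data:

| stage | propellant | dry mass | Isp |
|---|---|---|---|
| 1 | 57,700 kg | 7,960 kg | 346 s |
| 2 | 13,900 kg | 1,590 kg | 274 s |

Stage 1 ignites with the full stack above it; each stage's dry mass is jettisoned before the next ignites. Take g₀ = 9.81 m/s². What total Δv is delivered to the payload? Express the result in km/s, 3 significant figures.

Ignition mass of stage 1 = 57,700+7,960 + 13,900+1,590 + 2,440 = 83,590 kg.
Stage 1: m₀ = 83,590 kg, m_f = 83,590 − 57,700 = 25,890 kg; Δv = 346×9.81×ln(3.229) = 3394.3×1.1721 ≈ 3978 m/s.
Stage 2: m₀ = 17,930 kg, m_f = 17,930 − 13,900 = 4,030 kg; Δv = 274×9.81×ln(4.449) = 2687.9×1.4927 ≈ 4012 m/s.
Total Δv = 3978 + 4012 = 7990 m/s.

Δv ≈ 7.99 km/s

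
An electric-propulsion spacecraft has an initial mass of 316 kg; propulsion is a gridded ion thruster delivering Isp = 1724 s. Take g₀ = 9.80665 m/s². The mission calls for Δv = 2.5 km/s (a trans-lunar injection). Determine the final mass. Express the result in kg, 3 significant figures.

v_e = Isp · g₀ = 1724 × 9.80665 = 16906.7 m/s.
Using Δv = v_e ln(m₀/m_f): m₀/m_f = exp(Δv / v_e) = exp(2500 / 16906.7) = exp(0.1479) = 1.1594.
m_f = m₀ / 1.1594 = 316 / 1.1594 = 272.555 kg.

final mass ≈ 273 kg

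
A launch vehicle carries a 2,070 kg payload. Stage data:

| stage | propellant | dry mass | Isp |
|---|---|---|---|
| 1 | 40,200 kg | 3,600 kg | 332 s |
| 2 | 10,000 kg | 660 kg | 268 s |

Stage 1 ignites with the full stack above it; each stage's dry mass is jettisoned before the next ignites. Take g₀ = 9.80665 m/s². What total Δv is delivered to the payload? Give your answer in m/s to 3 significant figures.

Δv ≈ 8090 m/s

Ignition mass of stage 1 = 40,200+3,600 + 10,000+660 + 2,070 = 56,530 kg.
Stage 1: m₀ = 56,530 kg, m_f = 56,530 − 40,200 = 16,330 kg; Δv = 332×9.80665×ln(3.462) = 3255.8×1.2418 ≈ 4043 m/s.
Stage 2: m₀ = 12,730 kg, m_f = 12,730 − 10,000 = 2,730 kg; Δv = 268×9.80665×ln(4.663) = 2628.2×1.5397 ≈ 4047 m/s.
Total Δv = 4043 + 4047 = 8090 m/s.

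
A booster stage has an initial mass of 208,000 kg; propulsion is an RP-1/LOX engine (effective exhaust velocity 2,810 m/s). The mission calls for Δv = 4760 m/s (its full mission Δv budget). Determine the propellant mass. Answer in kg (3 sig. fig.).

propellant mass ≈ 170000 kg

By the Tsiolkovsky rocket equation, m₀/m_f = exp(Δv / v_e) = exp(4760 / 2810.0) = exp(1.6940) = 5.4409.
m_f = 208,000 / 5.4409 = 38,229 kg, so propellant = m₀ − m_f = 208,000 − 38,229 = 169,771 kg.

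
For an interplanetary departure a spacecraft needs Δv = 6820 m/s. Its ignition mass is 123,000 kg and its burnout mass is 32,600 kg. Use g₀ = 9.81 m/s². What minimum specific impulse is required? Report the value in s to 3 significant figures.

ln(m₀/m_f) = ln(123000/32600) = ln(3.773) = 1.3279.
v_e = Δv / ln(m₀/m_f) = 6820 / 1.3279 = 5136.0 m/s.
Isp = v_e / g₀ = 5136.0 / 9.81 = 523.6 s.

Isp ≈ 524 s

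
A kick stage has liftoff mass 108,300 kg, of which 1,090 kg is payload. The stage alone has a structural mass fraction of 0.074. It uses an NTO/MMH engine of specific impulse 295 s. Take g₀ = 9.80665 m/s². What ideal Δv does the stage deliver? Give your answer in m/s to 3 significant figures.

Stage wet mass = m₀ − payload = 108,300 − 1,090 = 107,210 kg.
Stage dry mass = ε × stage wet mass = 0.074 × 107,210 = 7,933.54 kg.
Burnout mass m_f = stage dry + payload = 7,933.54 + 1,090 = 9,023.54 kg.
v_e = Isp · g₀ = 295 × 9.80665 = 2893.0 m/s.
By the Tsiolkovsky rocket equation, Δv = v_e · ln(108,300/9,023.54) = 2893.0 × ln(12) = 2893.0 × 2.4851 ≈ 7189 m/s.

Δv ≈ 7190 m/s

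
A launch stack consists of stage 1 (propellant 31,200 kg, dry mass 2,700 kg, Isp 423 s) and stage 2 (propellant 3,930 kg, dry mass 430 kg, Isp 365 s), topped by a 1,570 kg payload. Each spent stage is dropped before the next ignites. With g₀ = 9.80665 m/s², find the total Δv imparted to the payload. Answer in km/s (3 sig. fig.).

Δv ≈ 10.2 km/s

Ignition mass of stage 1 = 31,200+2,700 + 3,930+430 + 1,570 = 39,830 kg.
Stage 1: m₀ = 39,830 kg, m_f = 39,830 − 31,200 = 8,630 kg; Δv = 423×9.80665×ln(4.615) = 4148.2×1.5294 ≈ 6344 m/s.
Stage 2: m₀ = 5,930 kg, m_f = 5,930 − 3,930 = 2,000 kg; Δv = 365×9.80665×ln(2.965) = 3579.4×1.0869 ≈ 3890 m/s.
Total Δv = 6344 + 3890 = 10234 m/s.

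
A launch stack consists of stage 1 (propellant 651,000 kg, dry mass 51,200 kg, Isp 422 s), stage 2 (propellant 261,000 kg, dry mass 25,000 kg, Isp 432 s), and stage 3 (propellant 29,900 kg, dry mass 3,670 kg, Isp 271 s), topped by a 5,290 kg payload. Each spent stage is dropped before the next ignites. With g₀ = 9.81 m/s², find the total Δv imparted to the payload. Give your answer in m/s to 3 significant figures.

Δv ≈ 15000 m/s

Ignition mass of stage 1 = 651,000+51,200 + 261,000+25,000 + 29,900+3,670 + 5,290 = 1,027,060 kg.
Stage 1: m₀ = 1,027,060 kg, m_f = 1,027,060 − 651,000 = 376,060 kg; Δv = 422×9.81×ln(2.731) = 4139.8×1.0047 ≈ 4159 m/s.
Stage 2: m₀ = 324,860 kg, m_f = 324,860 − 261,000 = 63,860 kg; Δv = 432×9.81×ln(5.087) = 4237.9×1.6267 ≈ 6894 m/s.
Stage 3: m₀ = 38,860 kg, m_f = 38,860 − 29,900 = 8,960 kg; Δv = 271×9.81×ln(4.337) = 2658.5×1.4672 ≈ 3901 m/s.
Total Δv = 4159 + 6894 + 3901 = 14954 m/s.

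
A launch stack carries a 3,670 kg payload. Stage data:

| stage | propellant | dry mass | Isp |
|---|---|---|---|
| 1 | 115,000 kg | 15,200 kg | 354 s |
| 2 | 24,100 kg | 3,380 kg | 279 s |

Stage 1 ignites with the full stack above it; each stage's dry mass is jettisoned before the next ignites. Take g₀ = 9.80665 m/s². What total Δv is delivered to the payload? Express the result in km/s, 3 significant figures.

Δv ≈ 8.40 km/s

Ignition mass of stage 1 = 115,000+15,200 + 24,100+3,380 + 3,670 = 161,350 kg.
Stage 1: m₀ = 161,350 kg, m_f = 161,350 − 115,000 = 46,350 kg; Δv = 354×9.80665×ln(3.481) = 3471.6×1.2474 ≈ 4330 m/s.
Stage 2: m₀ = 31,150 kg, m_f = 31,150 − 24,100 = 7,050 kg; Δv = 279×9.80665×ln(4.418) = 2736.1×1.4858 ≈ 4065 m/s.
Total Δv = 4330 + 4065 = 8395 m/s.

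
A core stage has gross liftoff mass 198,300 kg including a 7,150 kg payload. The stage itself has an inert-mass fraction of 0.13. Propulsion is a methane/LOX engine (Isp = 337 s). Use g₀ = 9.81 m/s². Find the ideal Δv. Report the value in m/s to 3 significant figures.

Stage wet mass = m₀ − payload = 198,300 − 7,150 = 191,150 kg.
Stage dry mass = ε × stage wet mass = 0.13 × 191,150 = 24,849.5 kg.
Burnout mass m_f = stage dry + payload = 24,849.5 + 7,150 = 31,999.5 kg.
v_e = Isp · g₀ = 337 × 9.81 = 3306.0 m/s.
Δv = v_e · ln(198,300/31,999.5) = 3306.0 × ln(6.197) = 3306.0 × 1.8241 ≈ 6030 m/s.

Δv ≈ 6030 m/s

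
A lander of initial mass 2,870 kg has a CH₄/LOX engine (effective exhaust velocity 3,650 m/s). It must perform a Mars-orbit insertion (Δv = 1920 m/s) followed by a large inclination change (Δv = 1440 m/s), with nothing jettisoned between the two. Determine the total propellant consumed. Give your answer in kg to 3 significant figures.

After the first burn: m = 2870 × exp(−1920/3650.0) = 2870 × 0.59095 = 1,696.03 kg.
After the second burn: m = 1,696.03 × exp(−1440/3650.0) = 1,696.03 × 0.67400 = 1,143.12 kg.
Total propellant = m₀ − m_final = 2870 − 1,143.12 = 1,726.88 kg.

total propellant consumed ≈ 1730 kg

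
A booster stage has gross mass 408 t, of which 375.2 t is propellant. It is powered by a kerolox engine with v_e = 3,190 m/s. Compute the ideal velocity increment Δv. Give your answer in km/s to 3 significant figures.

m_f = m₀ − m_prop = 408 − 375.2 = 32.8 t.
From the ideal rocket equation, Δv = v_e · ln(m₀/m_f) = 3190.0 × ln(12.44) = 3190.0 × 2.5208 ≈ 8041.5 m/s.

Δv ≈ 8.04 km/s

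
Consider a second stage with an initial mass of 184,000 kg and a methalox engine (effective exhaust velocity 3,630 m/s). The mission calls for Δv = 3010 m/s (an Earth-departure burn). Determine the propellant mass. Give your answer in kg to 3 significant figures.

By the Tsiolkovsky rocket equation, m₀/m_f = exp(Δv / v_e) = exp(3010 / 3630.0) = exp(0.8292) = 2.2915.
m_f = 184,000 / 2.2915 = 80,296.7 kg, so propellant = m₀ − m_f = 184,000 − 80,296.7 = 103,703.3 kg.

propellant mass ≈ 104000 kg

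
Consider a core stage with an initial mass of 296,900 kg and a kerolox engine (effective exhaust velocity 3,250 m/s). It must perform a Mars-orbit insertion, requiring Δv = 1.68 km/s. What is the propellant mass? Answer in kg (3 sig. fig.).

propellant mass ≈ 120000 kg

m₀/m_f = exp(Δv / v_e) = exp(1680 / 3250.0) = exp(0.5169) = 1.6769.
m_f = 296,900 / 1.6769 = 177,053 kg, so propellant = m₀ − m_f = 296,900 − 177,053 = 119,847 kg.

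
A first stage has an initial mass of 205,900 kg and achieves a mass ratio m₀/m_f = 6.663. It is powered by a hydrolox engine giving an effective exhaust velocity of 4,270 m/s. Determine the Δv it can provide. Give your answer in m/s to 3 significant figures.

Δv ≈ 8100 m/s

Rocket equation: Δv = v_e · ln(6.663) = 4270.0 × 1.8966 ≈ 8098.4 m/s.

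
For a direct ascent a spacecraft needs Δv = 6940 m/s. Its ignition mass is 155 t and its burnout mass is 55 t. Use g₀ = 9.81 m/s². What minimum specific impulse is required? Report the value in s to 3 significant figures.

Isp ≈ 683 s

ln(m₀/m_f) = ln(155000/55000) = ln(2.818) = 1.0361.
Rocket equation: v_e = Δv / ln(m₀/m_f) = 6940 / 1.0361 = 6698.2 m/s.
Isp = v_e / g₀ = 6698.2 / 9.81 = 682.8 s.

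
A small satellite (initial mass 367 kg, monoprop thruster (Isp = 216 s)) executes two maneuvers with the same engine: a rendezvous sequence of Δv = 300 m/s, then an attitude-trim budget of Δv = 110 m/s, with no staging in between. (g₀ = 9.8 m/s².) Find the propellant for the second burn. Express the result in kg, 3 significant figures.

propellant for the second burn ≈ 16.1 kg

v_e = Isp · g₀ = 216 × 9.8 = 2116.8 m/s.
After the first burn: m = 367 × exp(−300/2116.8) = 367 × 0.86786 = 318.505 kg.
After the second burn: m = 318.505 × exp(−110/2116.8) = 318.505 × 0.94936 = 302.376 kg.
Second-burn propellant = 318.505 − 302.376 = 16.129 kg.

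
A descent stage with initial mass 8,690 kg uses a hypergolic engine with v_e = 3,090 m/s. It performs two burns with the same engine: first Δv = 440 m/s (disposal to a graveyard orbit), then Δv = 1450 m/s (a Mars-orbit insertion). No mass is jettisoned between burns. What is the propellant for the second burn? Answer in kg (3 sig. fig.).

After the first burn: m = 8690 × exp(−440/3090.0) = 8690 × 0.86728 = 7,536.66 kg.
After the second burn: m = 7,536.66 × exp(−1450/3090.0) = 7,536.66 × 0.62547 = 4,713.95 kg.
Second-burn propellant = 7,536.66 − 4,713.95 = 2,822.71 kg.

propellant for the second burn ≈ 2820 kg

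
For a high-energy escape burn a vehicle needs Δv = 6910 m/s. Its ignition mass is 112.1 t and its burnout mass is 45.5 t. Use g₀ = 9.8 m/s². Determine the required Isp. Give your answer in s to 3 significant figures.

Isp ≈ 782 s

ln(m₀/m_f) = ln(112100/45500) = ln(2.464) = 0.9017.
Rocket equation: v_e = Δv / ln(m₀/m_f) = 6910 / 0.9017 = 7663.5 m/s.
Isp = v_e / g₀ = 7663.5 / 9.8 = 782.0 s.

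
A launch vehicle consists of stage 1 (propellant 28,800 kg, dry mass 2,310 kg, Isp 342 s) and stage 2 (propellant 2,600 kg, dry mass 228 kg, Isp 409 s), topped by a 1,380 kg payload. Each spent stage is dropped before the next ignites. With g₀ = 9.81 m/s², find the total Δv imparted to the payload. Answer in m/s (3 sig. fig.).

Ignition mass of stage 1 = 28,800+2,310 + 2,600+228 + 1,380 = 35,318 kg.
Stage 1: m₀ = 35,318 kg, m_f = 35,318 − 28,800 = 6,518 kg; Δv = 342×9.81×ln(5.419) = 3355.0×1.6898 ≈ 5669 m/s.
Stage 2: m₀ = 4,208 kg, m_f = 4,208 − 2,600 = 1,608 kg; Δv = 409×9.81×ln(2.617) = 4012.3×0.9620 ≈ 3860 m/s.
Total Δv = 5669 + 3860 = 9529 m/s.

Δv ≈ 9530 m/s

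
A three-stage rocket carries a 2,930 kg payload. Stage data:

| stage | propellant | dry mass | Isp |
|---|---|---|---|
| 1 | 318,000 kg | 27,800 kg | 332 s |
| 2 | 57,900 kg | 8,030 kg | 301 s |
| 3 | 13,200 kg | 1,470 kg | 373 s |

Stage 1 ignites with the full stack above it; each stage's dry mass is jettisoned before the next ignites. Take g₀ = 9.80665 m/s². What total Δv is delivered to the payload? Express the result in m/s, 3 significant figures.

Ignition mass of stage 1 = 318,000+27,800 + 57,900+8,030 + 13,200+1,470 + 2,930 = 429,330 kg.
Stage 1: m₀ = 429,330 kg, m_f = 429,330 − 318,000 = 111,330 kg; Δv = 332×9.80665×ln(3.856) = 3255.8×1.3497 ≈ 4394 m/s.
Stage 2: m₀ = 83,530 kg, m_f = 83,530 − 57,900 = 25,630 kg; Δv = 301×9.80665×ln(3.259) = 2951.8×1.1814 ≈ 3487 m/s.
Stage 3: m₀ = 17,600 kg, m_f = 17,600 − 13,200 = 4,400 kg; Δv = 373×9.80665×ln(4) = 3657.9×1.3863 ≈ 5071 m/s.
Total Δv = 4394 + 3487 + 5071 = 12952 m/s.

Δv ≈ 13000 m/s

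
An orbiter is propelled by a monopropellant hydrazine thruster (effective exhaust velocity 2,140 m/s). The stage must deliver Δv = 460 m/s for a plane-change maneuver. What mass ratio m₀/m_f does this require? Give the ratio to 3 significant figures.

m₀/m_f = exp(Δv / v_e) = exp(460 / 2140.0) = exp(0.2150) = 1.2398.

mass ratio ≈ 1.24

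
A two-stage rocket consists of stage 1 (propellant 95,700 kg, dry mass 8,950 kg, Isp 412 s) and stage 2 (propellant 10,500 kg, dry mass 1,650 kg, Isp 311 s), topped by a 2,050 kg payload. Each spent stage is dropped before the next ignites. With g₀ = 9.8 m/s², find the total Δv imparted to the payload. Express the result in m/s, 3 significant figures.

Δv ≈ 10700 m/s

Ignition mass of stage 1 = 95,700+8,950 + 10,500+1,650 + 2,050 = 118,850 kg.
Stage 1: m₀ = 118,850 kg, m_f = 118,850 − 95,700 = 23,150 kg; Δv = 412×9.8×ln(5.134) = 4037.6×1.6359 ≈ 6605 m/s.
Stage 2: m₀ = 14,200 kg, m_f = 14,200 − 10,500 = 3,700 kg; Δv = 311×9.8×ln(3.838) = 3047.8×1.3449 ≈ 4099 m/s.
Total Δv = 6605 + 4099 = 10704 m/s.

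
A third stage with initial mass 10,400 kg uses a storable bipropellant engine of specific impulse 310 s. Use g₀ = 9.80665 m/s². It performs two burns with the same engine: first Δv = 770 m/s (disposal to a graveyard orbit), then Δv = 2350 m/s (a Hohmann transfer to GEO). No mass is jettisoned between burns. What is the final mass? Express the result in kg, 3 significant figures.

v_e = Isp · g₀ = 310 × 9.80665 = 3040.1 m/s.
After the first burn: m = 10400 × exp(−770/3040.1) = 10400 × 0.77625 = 8,073 kg.
After the second burn: m = 8,073 × exp(−2350/3040.1) = 8,073 × 0.46162 = 3,726.66 kg.

final mass ≈ 3730 kg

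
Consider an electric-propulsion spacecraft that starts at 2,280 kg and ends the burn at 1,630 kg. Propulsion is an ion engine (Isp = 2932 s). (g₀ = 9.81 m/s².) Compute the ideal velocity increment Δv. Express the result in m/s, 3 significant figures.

v_e = Isp · g₀ = 2932 × 9.81 = 28762.9 m/s.
From the ideal rocket equation, Δv = v_e · ln(m₀/m_f) = 28762.9 × ln(1.399) = 28762.9 × 0.3356 ≈ 9652.7 m/s.

Δv ≈ 9650 m/s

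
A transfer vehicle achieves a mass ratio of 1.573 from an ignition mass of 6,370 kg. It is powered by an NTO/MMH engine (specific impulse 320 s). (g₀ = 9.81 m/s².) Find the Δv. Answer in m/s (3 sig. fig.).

Δv ≈ 1420 m/s

v_e = Isp · g₀ = 320 × 9.81 = 3139.2 m/s.
From the ideal rocket equation, Δv = v_e · ln(1.573) = 3139.2 × 0.4530 ≈ 1422.0 m/s.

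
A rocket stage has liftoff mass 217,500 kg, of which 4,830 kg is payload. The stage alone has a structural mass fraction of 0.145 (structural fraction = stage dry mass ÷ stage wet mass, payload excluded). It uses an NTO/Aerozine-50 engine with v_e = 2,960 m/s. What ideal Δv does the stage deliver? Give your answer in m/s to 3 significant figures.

Stage wet mass = m₀ − payload = 217,500 − 4,830 = 212,670 kg.
Stage dry mass = ε × stage wet mass = 0.145 × 212,670 = 30,837.2 kg.
Burnout mass m_f = stage dry + payload = 30,837.2 + 4,830 = 35,667.2 kg.
Δv = v_e · ln(217,500/35,667.2) = 2960.0 × ln(6.098) = 2960.0 × 1.8080 ≈ 5352 m/s.

Δv ≈ 5350 m/s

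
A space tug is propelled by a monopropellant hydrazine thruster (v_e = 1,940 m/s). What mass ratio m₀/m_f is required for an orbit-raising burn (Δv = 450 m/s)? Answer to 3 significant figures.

mass ratio ≈ 1.26

By the Tsiolkovsky rocket equation, m₀/m_f = exp(Δv / v_e) = exp(450 / 1940.0) = exp(0.2320) = 1.2611.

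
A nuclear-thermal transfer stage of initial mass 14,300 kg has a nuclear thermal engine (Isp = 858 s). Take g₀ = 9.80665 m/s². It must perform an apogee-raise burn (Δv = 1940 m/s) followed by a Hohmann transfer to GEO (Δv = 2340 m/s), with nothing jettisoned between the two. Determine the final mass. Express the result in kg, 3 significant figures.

v_e = Isp · g₀ = 858 × 9.80665 = 8414.1 m/s.
After the first burn: m = 14300 × exp(−1940/8414.1) = 14300 × 0.79408 = 11,355.3 kg.
After the second burn: m = 11,355.3 × exp(−2340/8414.1) = 11,355.3 × 0.75722 = 8,598.46 kg.

final mass ≈ 8600 kg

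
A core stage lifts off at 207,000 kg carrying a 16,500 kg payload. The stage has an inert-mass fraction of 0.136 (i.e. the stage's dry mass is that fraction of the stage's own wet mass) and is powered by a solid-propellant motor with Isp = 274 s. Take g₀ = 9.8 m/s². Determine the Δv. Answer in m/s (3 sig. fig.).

Δv ≈ 4260 m/s

Stage wet mass = m₀ − payload = 207,000 − 16,500 = 190,500 kg.
Stage dry mass = ε × stage wet mass = 0.136 × 190,500 = 25,908 kg.
Burnout mass m_f = stage dry + payload = 25,908 + 16,500 = 42,408 kg.
v_e = Isp · g₀ = 274 × 9.8 = 2685.2 m/s.
By the Tsiolkovsky rocket equation, Δv = v_e · ln(207,000/42,408) = 2685.2 × ln(4.881) = 2685.2 × 1.5854 ≈ 4257 m/s.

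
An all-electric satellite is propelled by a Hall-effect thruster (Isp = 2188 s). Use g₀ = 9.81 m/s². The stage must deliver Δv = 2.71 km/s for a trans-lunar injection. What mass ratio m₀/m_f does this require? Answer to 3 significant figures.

v_e = Isp · g₀ = 2188 × 9.81 = 21464.3 m/s.
Rocket equation: m₀/m_f = exp(Δv / v_e) = exp(2710 / 21464.3) = exp(0.1263) = 1.1346.

mass ratio ≈ 1.13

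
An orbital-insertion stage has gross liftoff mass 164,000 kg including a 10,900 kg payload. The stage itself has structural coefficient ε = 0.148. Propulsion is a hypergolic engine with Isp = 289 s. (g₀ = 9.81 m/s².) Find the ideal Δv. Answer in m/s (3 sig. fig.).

Stage wet mass = m₀ − payload = 164,000 − 10,900 = 153,100 kg.
Stage dry mass = ε × stage wet mass = 0.148 × 153,100 = 22,658.8 kg.
Burnout mass m_f = stage dry + payload = 22,658.8 + 10,900 = 33,558.8 kg.
v_e = Isp · g₀ = 289 × 9.81 = 2835.1 m/s.
Δv = v_e · ln(164,000/33,558.8) = 2835.1 × ln(4.887) = 2835.1 × 1.5866 ≈ 4498 m/s.

Δv ≈ 4500 m/s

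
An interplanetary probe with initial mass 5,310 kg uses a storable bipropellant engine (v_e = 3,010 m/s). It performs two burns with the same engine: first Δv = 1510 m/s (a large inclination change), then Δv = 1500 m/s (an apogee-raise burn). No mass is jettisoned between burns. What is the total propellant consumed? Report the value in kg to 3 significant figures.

total propellant consumed ≈ 3360 kg

After the first burn: m = 5310 × exp(−1510/3010.0) = 5310 × 0.60552 = 3,215.31 kg.
After the second burn: m = 3,215.31 × exp(−1500/3010.0) = 3,215.31 × 0.60754 = 1,953.43 kg.
Total propellant = m₀ − m_final = 5310 − 1,953.43 = 3,356.57 kg.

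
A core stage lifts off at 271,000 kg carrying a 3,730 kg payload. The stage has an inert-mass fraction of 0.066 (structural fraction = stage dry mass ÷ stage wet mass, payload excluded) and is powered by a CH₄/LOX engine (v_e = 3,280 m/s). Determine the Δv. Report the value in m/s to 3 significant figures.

Stage wet mass = m₀ − payload = 271,000 − 3,730 = 267,270 kg.
Stage dry mass = ε × stage wet mass = 0.066 × 267,270 = 17,639.8 kg.
Burnout mass m_f = stage dry + payload = 17,639.8 + 3,730 = 21,369.8 kg.
Δv = v_e · ln(271,000/21,369.8) = 3280.0 × ln(12.68) = 3280.0 × 2.5401 ≈ 8332 m/s.

Δv ≈ 8330 m/s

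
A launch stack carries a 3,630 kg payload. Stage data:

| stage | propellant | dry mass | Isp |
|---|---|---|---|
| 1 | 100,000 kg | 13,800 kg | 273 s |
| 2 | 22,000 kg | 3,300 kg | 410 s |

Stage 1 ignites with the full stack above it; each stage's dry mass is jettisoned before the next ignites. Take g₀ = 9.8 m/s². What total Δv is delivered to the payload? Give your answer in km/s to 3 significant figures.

Ignition mass of stage 1 = 100,000+13,800 + 22,000+3,300 + 3,630 = 142,730 kg.
Stage 1: m₀ = 142,730 kg, m_f = 142,730 − 100,000 = 42,730 kg; Δv = 273×9.8×ln(3.34) = 2675.4×1.2061 ≈ 3227 m/s.
Stage 2: m₀ = 28,930 kg, m_f = 28,930 − 22,000 = 6,930 kg; Δv = 410×9.8×ln(4.175) = 4018.0×1.4290 ≈ 5742 m/s.
Total Δv = 3227 + 5742 = 8969 m/s.

Δv ≈ 8.97 km/s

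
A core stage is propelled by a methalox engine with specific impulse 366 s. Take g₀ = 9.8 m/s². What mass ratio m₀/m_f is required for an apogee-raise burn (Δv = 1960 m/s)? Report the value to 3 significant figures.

v_e = Isp · g₀ = 366 × 9.8 = 3586.8 m/s.
From the ideal rocket equation, m₀/m_f = exp(Δv / v_e) = exp(1960 / 3586.8) = exp(0.5464) = 1.7271.

mass ratio ≈ 1.73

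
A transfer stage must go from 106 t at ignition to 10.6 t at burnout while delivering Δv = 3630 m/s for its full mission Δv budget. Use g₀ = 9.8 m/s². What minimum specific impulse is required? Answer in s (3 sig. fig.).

ln(m₀/m_f) = ln(106000/10600) = ln(10) = 2.3026.
v_e = Δv / ln(m₀/m_f) = 3630 / 2.3026 = 1576.5 m/s.
Isp = v_e / g₀ = 1576.5 / 9.8 = 160.9 s.

Isp ≈ 161 s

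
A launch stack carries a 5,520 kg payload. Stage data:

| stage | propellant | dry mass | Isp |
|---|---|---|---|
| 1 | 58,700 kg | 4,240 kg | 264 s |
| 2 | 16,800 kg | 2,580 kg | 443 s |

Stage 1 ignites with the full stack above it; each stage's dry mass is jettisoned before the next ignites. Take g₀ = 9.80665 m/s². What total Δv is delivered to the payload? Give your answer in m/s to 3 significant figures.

Ignition mass of stage 1 = 58,700+4,240 + 16,800+2,580 + 5,520 = 87,840 kg.
Stage 1: m₀ = 87,840 kg, m_f = 87,840 − 58,700 = 29,140 kg; Δv = 264×9.80665×ln(3.014) = 2589.0×1.1034 ≈ 2857 m/s.
Stage 2: m₀ = 24,900 kg, m_f = 24,900 − 16,800 = 8,100 kg; Δv = 443×9.80665×ln(3.074) = 4344.3×1.1230 ≈ 4879 m/s.
Total Δv = 2857 + 4879 = 7736 m/s.

Δv ≈ 7740 m/s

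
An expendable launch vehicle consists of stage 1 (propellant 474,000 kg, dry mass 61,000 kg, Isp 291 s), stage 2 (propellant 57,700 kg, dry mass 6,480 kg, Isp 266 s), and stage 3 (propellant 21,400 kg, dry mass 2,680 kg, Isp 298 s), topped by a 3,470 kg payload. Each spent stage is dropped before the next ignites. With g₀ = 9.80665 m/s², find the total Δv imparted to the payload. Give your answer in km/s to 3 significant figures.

Δv ≈ 11.0 km/s

Ignition mass of stage 1 = 474,000+61,000 + 57,700+6,480 + 21,400+2,680 + 3,470 = 626,730 kg.
Stage 1: m₀ = 626,730 kg, m_f = 626,730 − 474,000 = 152,730 kg; Δv = 291×9.80665×ln(4.104) = 2853.7×1.4118 ≈ 4029 m/s.
Stage 2: m₀ = 91,730 kg, m_f = 91,730 − 57,700 = 34,030 kg; Δv = 266×9.80665×ln(2.696) = 2608.6×0.9916 ≈ 2587 m/s.
Stage 3: m₀ = 27,550 kg, m_f = 27,550 − 21,400 = 6,150 kg; Δv = 298×9.80665×ln(4.48) = 2922.4×1.4996 ≈ 4382 m/s.
Total Δv = 4029 + 2587 + 4382 = 10998 m/s.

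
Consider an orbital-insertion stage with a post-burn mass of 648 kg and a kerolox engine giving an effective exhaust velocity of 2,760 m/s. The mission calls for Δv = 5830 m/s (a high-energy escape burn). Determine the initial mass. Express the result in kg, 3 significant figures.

initial mass ≈ 5360 kg

m₀/m_f = exp(Δv / v_e) = exp(5830 / 2760.0) = exp(2.1123) = 8.2674.
m₀ = m_f × 8.2674 = 648 × 8.2674 = 5,357.28 kg.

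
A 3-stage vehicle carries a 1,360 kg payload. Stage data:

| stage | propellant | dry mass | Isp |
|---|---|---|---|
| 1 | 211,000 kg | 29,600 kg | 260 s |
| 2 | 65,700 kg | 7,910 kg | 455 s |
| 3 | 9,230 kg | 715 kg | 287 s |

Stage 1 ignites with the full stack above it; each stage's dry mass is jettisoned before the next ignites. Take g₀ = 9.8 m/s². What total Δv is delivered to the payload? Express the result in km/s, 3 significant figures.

Ignition mass of stage 1 = 211,000+29,600 + 65,700+7,910 + 9,230+715 + 1,360 = 325,515 kg.
Stage 1: m₀ = 325,515 kg, m_f = 325,515 − 211,000 = 114,515 kg; Δv = 260×9.8×ln(2.843) = 2548.0×1.0447 ≈ 2662 m/s.
Stage 2: m₀ = 84,915 kg, m_f = 84,915 − 65,700 = 19,215 kg; Δv = 455×9.8×ln(4.419) = 4459.0×1.4860 ≈ 6626 m/s.
Stage 3: m₀ = 11,305 kg, m_f = 11,305 − 9,230 = 2,075 kg; Δv = 287×9.8×ln(5.448) = 2812.6×1.6953 ≈ 4768 m/s.
Total Δv = 2662 + 6626 + 4768 = 14056 m/s.

Δv ≈ 14.1 km/s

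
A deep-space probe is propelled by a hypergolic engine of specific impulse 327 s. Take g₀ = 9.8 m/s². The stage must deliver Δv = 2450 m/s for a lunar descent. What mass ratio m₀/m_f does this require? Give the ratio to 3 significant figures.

v_e = Isp · g₀ = 327 × 9.8 = 3204.6 m/s.
Using Δv = v_e ln(m₀/m_f): m₀/m_f = exp(Δv / v_e) = exp(2450 / 3204.6) = exp(0.7645) = 2.1480.

mass ratio ≈ 2.15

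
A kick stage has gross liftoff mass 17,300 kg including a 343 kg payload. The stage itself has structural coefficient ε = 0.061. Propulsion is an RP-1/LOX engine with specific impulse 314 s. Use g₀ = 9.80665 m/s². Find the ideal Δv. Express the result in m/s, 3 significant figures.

Δv ≈ 7790 m/s

Stage wet mass = m₀ − payload = 17,300 − 343 = 16,957 kg.
Stage dry mass = ε × stage wet mass = 0.061 × 16,957 = 1,034.38 kg.
Burnout mass m_f = stage dry + payload = 1,034.38 + 343 = 1,377.38 kg.
v_e = Isp · g₀ = 314 × 9.80665 = 3079.3 m/s.
Δv = v_e · ln(17,300/1,377.38) = 3079.3 × ln(12.56) = 3079.3 × 2.5305 ≈ 7792 m/s.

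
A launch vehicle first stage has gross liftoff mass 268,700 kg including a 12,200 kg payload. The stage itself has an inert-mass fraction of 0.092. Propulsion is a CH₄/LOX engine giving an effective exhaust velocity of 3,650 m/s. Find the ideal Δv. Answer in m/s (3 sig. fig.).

Δv ≈ 7360 m/s

Stage wet mass = m₀ − payload = 268,700 − 12,200 = 256,500 kg.
Stage dry mass = ε × stage wet mass = 0.092 × 256,500 = 23,598 kg.
Burnout mass m_f = stage dry + payload = 23,598 + 12,200 = 35,798 kg.
Δv = v_e · ln(268,700/35,798) = 3650.0 × ln(7.506) = 3650.0 × 2.0157 ≈ 7357 m/s.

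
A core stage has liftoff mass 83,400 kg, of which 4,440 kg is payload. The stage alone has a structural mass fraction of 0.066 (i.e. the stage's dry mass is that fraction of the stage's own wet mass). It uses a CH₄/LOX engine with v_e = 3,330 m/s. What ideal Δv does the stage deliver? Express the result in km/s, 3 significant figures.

Δv ≈ 7.18 km/s

Stage wet mass = m₀ − payload = 83,400 − 4,440 = 78,960 kg.
Stage dry mass = ε × stage wet mass = 0.066 × 78,960 = 5,211.36 kg.
Burnout mass m_f = stage dry + payload = 5,211.36 + 4,440 = 9,651.36 kg.
Δv = v_e · ln(83,400/9,651.36) = 3330.0 × ln(8.641) = 3330.0 × 2.1565 ≈ 7181 m/s.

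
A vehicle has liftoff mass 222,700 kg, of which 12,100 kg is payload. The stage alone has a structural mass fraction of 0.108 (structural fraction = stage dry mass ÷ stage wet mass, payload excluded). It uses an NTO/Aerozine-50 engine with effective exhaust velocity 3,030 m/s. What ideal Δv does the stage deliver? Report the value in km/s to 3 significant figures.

Δv ≈ 5.62 km/s

Stage wet mass = m₀ − payload = 222,700 − 12,100 = 210,600 kg.
Stage dry mass = ε × stage wet mass = 0.108 × 210,600 = 22,744.8 kg.
Burnout mass m_f = stage dry + payload = 22,744.8 + 12,100 = 34,844.8 kg.
By the Tsiolkovsky rocket equation, Δv = v_e · ln(222,700/34,844.8) = 3030.0 × ln(6.391) = 3030.0 × 1.8549 ≈ 5620 m/s.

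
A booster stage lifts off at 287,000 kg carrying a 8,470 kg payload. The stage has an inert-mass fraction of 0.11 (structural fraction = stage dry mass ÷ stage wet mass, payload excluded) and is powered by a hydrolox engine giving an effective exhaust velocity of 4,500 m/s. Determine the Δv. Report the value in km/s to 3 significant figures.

Stage wet mass = m₀ − payload = 287,000 − 8,470 = 278,530 kg.
Stage dry mass = ε × stage wet mass = 0.11 × 278,530 = 30,638.3 kg.
Burnout mass m_f = stage dry + payload = 30,638.3 + 8,470 = 39,108.3 kg.
Δv = v_e · ln(287,000/39,108.3) = 4500.0 × ln(7.339) = 4500.0 × 1.9931 ≈ 8969 m/s.

Δv ≈ 8.97 km/s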